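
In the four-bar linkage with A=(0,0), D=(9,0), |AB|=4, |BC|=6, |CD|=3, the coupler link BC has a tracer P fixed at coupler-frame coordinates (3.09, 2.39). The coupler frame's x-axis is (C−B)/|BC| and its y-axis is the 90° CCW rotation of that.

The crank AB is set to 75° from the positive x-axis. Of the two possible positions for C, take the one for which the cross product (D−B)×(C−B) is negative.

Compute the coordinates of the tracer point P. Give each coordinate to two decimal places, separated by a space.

A=(0,0), D=(9.00,0)
B = A + 4.00·(cos75°, sin75°) = (1.0353, 3.8637)
|BD| = 8.8524
circle(B,6.00) ∩ circle(D,3.00): a=5.9512, h=0.7636
  candidates: C₊=(6.7230,1.9533) cross=6.760; C₋=(6.0564,0.5792) cross=-6.760
  mode - wants cross < 0 → take C=(6.0564,0.5792) (cross=-6.760)
ex = (C−B)/|BC| = (0.8369,-0.5474); ey = (0.5474,0.8369)
P = B + 3.09·ex + 2.39·ey = (4.9295,4.1723)

4.93 4.17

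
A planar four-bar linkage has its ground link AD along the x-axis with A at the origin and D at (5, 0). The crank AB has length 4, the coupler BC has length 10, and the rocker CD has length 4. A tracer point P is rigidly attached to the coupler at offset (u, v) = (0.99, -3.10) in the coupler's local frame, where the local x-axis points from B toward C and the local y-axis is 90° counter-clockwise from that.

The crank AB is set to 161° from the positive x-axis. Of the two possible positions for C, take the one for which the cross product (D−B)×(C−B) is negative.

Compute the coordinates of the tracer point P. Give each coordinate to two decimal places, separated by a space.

-4.58 -1.85

A=(0,0), D=(5.00,0)
B = A + 4.00·(cos161°, sin161°) = (-3.7821, 1.3023)
|BD| = 8.8781
circle(B,10.00) ∩ circle(D,4.00): a=9.1698, h=3.9894
  candidates: C₊=(5.8737,3.9034) cross=35.418; C₋=(4.7034,-3.9890) cross=-35.418
  mode - wants cross < 0 → take C=(4.7034,-3.9890) (cross=-35.418)
ex = (C−B)/|BC| = (0.8485,-0.5291); ey = (0.5291,0.8485)
P = B + 0.99·ex + -3.10·ey = (-4.5823,-1.8520)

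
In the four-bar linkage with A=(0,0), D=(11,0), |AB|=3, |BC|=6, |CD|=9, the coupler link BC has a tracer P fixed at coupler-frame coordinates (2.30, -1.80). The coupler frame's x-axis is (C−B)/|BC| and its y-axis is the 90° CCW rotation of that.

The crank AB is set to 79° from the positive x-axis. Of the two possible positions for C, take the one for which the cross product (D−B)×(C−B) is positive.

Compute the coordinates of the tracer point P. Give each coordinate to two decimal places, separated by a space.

3.49 3.06

A=(0,0), D=(11.00,0)
B = A + 3.00·(cos79°, sin79°) = (0.5724, 2.9449)
|BD| = 10.8354
circle(B,6.00) ∩ circle(D,9.00): a=3.3412, h=4.9836
  candidates: C₊=(5.1423,6.8328) cross=54.000; C₋=(2.4334,-2.7592) cross=-54.000
  mode + wants cross > 0 → take C=(5.1423,6.8328) (cross=54.000)
ex = (C−B)/|BC| = (0.7616,0.6480); ey = (-0.6480,0.7616)
P = B + 2.30·ex + -1.80·ey = (3.4906,3.0643)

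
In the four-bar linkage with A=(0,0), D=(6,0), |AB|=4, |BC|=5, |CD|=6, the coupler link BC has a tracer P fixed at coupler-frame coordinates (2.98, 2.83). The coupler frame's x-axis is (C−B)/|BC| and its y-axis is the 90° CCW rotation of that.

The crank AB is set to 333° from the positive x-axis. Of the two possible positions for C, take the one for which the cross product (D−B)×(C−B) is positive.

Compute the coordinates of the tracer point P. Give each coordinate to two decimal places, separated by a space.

A=(0,0), D=(6.00,0)
B = A + 4.00·(cos333°, sin333°) = (3.5640, -1.8160)
|BD| = 3.0384
circle(B,5.00) ∩ circle(D,6.00): a=-0.2910, h=4.9915
  candidates: C₊=(0.3474,2.0120) cross=15.166; C₋=(6.3140,-5.9918) cross=-15.166
  mode + wants cross > 0 → take C=(0.3474,2.0120) (cross=15.166)
ex = (C−B)/|BC| = (-0.6433,0.7656); ey = (-0.7656,-0.6433)
P = B + 2.98·ex + 2.83·ey = (-0.5197,-1.3551)

-0.52 -1.36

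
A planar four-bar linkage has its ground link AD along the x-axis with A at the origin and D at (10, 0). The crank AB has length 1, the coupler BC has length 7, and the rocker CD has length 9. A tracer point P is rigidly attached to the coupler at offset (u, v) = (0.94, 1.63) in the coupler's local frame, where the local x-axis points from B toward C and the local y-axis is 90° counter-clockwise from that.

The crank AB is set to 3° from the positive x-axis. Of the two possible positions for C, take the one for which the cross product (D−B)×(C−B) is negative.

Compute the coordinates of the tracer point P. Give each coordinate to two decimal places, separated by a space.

2.86 -0.19

A=(0,0), D=(10.00,0)
B = A + 1.00·(cos3°, sin3°) = (0.9986, 0.0523)
|BD| = 9.0015
circle(B,7.00) ∩ circle(D,9.00): a=2.7233, h=6.4485
  candidates: C₊=(3.7594,6.4849) cross=58.047; C₋=(3.6844,-6.4119) cross=-58.047
  mode - wants cross < 0 → take C=(3.6844,-6.4119) (cross=-58.047)
ex = (C−B)/|BC| = (0.3837,-0.9235); ey = (0.9235,0.3837)
P = B + 0.94·ex + 1.63·ey = (2.8645,-0.1903)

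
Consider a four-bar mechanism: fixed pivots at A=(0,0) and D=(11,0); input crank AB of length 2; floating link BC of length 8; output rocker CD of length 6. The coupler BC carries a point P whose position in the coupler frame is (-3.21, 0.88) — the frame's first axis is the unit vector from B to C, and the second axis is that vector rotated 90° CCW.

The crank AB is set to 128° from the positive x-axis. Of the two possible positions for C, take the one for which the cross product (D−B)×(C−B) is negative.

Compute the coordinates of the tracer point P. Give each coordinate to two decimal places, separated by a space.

-3.51 4.00

A=(0,0), D=(11.00,0)
B = A + 2.00·(cos128°, sin128°) = (-1.2313, 1.5760)
|BD| = 12.3324
circle(B,8.00) ∩ circle(D,6.00): a=7.3014, h=3.2694
  candidates: C₊=(6.4281,3.8855) cross=40.320; C₋=(5.5924,-2.5997) cross=-40.320
  mode - wants cross < 0 → take C=(5.5924,-2.5997) (cross=-40.320)
ex = (C−B)/|BC| = (0.8530,-0.5220); ey = (0.5220,0.8530)
P = B + -3.21·ex + 0.88·ey = (-3.5100,4.0021)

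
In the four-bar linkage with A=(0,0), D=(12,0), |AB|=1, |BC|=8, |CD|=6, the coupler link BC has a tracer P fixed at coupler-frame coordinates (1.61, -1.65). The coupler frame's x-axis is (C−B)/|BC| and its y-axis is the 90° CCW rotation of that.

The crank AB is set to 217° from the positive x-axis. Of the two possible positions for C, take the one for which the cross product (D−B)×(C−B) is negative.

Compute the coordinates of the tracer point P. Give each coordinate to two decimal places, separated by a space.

A=(0,0), D=(12.00,0)
B = A + 1.00·(cos217°, sin217°) = (-0.7986, -0.6018)
|BD| = 12.8128
circle(B,8.00) ∩ circle(D,6.00): a=7.4990, h=2.7864
  candidates: C₊=(6.5613,2.5338) cross=35.702; C₋=(6.8230,-3.0330) cross=-35.702
  mode - wants cross < 0 → take C=(6.8230,-3.0330) (cross=-35.702)
ex = (C−B)/|BC| = (0.9527,-0.3039); ey = (0.3039,0.9527)
P = B + 1.61·ex + -1.65·ey = (0.2338,-2.6630)

0.23 -2.66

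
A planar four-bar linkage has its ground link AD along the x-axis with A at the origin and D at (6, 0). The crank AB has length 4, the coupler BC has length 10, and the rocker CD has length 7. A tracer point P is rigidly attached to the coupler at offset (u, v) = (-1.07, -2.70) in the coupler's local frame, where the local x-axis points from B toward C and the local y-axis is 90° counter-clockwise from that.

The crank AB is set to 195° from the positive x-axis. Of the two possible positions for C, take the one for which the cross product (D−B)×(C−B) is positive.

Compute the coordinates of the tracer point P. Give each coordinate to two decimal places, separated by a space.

A=(0,0), D=(6.00,0)
B = A + 4.00·(cos195°, sin195°) = (-3.8637, -1.0353)
|BD| = 9.9179
circle(B,10.00) ∩ circle(D,7.00): a=7.5301, h=6.5801
  candidates: C₊=(2.9383,6.2949) cross=65.261; C₋=(4.3121,-6.7934) cross=-65.261
  mode + wants cross > 0 → take C=(2.9383,6.2949) (cross=65.261)
ex = (C−B)/|BC| = (0.6802,0.7330); ey = (-0.7330,0.6802)
P = B + -1.07·ex + -2.70·ey = (-2.6124,-3.6562)

-2.61 -3.66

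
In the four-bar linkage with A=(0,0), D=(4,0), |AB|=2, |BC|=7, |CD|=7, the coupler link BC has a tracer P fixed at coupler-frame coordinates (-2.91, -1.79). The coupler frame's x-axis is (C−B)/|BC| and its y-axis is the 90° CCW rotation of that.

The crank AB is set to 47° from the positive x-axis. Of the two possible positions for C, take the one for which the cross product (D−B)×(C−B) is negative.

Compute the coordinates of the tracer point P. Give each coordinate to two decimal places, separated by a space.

A=(0,0), D=(4.00,0)
B = A + 2.00·(cos47°, sin47°) = (1.3640, 1.4627)
|BD| = 3.0146
circle(B,7.00) ∩ circle(D,7.00): a=1.5073, h=6.8358
  candidates: C₊=(5.9987,6.7086) cross=20.607; C₋=(-0.6347,-5.2459) cross=-20.607
  mode - wants cross < 0 → take C=(-0.6347,-5.2459) (cross=-20.607)
ex = (C−B)/|BC| = (-0.2855,-0.9584); ey = (0.9584,-0.2855)
P = B + -2.91·ex + -1.79·ey = (0.4794,4.7627)

0.48 4.76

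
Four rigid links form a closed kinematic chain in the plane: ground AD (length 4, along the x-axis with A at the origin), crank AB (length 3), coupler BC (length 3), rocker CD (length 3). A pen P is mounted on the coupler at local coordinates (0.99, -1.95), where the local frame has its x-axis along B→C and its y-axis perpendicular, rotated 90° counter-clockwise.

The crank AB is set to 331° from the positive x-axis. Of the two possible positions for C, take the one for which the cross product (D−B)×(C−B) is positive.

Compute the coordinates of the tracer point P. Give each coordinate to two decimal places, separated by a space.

3.91 0.31

A=(0,0), D=(4.00,0)
B = A + 3.00·(cos331°, sin331°) = (2.6239, -1.4544)
|BD| = 2.0023
circle(B,3.00) ∩ circle(D,3.00): a=1.0011, h=2.8280
  candidates: C₊=(1.2577,1.2164) cross=5.662; C₋=(5.3662,-2.6709) cross=-5.662
  mode + wants cross > 0 → take C=(1.2577,1.2164) (cross=5.662)
ex = (C−B)/|BC| = (-0.4554,0.8903); ey = (-0.8903,-0.4554)
P = B + 0.99·ex + -1.95·ey = (3.9091,0.3150)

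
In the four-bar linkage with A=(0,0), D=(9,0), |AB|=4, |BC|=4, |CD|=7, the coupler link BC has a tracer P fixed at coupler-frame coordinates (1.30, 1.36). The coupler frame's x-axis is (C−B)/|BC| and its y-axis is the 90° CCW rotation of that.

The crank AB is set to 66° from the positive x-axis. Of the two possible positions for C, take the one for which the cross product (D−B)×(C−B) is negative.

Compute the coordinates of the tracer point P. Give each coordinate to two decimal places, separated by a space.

3.10 2.49

A=(0,0), D=(9.00,0)
B = A + 4.00·(cos66°, sin66°) = (1.6269, 3.6542)
|BD| = 8.2289
circle(B,4.00) ∩ circle(D,7.00): a=2.1093, h=3.3986
  candidates: C₊=(5.0261,5.7627) cross=27.967; C₋=(2.0077,-0.3277) cross=-27.967
  mode - wants cross < 0 → take C=(2.0077,-0.3277) (cross=-27.967)
ex = (C−B)/|BC| = (0.0952,-0.9955); ey = (0.9955,0.0952)
P = B + 1.30·ex + 1.36·ey = (3.1045,2.4895)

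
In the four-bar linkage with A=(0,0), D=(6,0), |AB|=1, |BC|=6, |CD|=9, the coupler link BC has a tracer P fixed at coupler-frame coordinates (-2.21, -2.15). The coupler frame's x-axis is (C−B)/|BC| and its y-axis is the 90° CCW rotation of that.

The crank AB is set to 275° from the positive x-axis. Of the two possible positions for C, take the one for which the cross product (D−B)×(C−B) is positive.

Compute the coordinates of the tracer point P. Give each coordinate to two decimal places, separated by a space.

A=(0,0), D=(6.00,0)
B = A + 1.00·(cos275°, sin275°) = (0.0872, -0.9962)
|BD| = 5.9962
circle(B,6.00) ∩ circle(D,9.00): a=-0.7543, h=5.9524
  candidates: C₊=(-1.6456,4.7482) cross=35.692; C₋=(0.3323,-6.9912) cross=-35.692
  mode + wants cross > 0 → take C=(-1.6456,4.7482) (cross=35.692)
ex = (C−B)/|BC| = (-0.2888,0.9574); ey = (-0.9574,-0.2888)
P = B + -2.21·ex + -2.15·ey = (2.7838,-2.4911)

2.78 -2.49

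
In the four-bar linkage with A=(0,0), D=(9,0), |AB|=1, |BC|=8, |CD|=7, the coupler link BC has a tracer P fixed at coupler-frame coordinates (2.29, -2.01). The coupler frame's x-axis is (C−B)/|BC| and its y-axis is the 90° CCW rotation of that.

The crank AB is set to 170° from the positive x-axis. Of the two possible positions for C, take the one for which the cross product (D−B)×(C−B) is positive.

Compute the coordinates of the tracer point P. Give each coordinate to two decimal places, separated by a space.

A=(0,0), D=(9.00,0)
B = A + 1.00·(cos170°, sin170°) = (-0.9848, 0.1736)
|BD| = 9.9863
circle(B,8.00) ∩ circle(D,7.00): a=5.7442, h=5.5682
  candidates: C₊=(4.8553,5.6411) cross=55.605; C₋=(4.6617,-5.4935) cross=-55.605
  mode + wants cross > 0 → take C=(4.8553,5.6411) (cross=55.605)
ex = (C−B)/|BC| = (0.7300,0.6834); ey = (-0.6834,0.7300)
P = B + 2.29·ex + -2.01·ey = (2.0606,0.2714)

2.06 0.27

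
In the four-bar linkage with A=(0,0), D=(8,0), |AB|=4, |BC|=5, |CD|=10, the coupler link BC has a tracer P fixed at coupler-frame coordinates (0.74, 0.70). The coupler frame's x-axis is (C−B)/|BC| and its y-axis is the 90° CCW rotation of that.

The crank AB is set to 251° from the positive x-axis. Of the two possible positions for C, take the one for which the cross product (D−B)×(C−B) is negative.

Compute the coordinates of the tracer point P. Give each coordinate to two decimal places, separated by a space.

-0.30 -3.95

A=(0,0), D=(8.00,0)
B = A + 4.00·(cos251°, sin251°) = (-1.3023, -3.7821)
|BD| = 10.0417
circle(B,5.00) ∩ circle(D,10.00): a=1.2864, h=4.8317
  candidates: C₊=(-1.9303,1.1783) cross=48.518; C₋=(1.7092,-7.7734) cross=-48.518
  mode - wants cross < 0 → take C=(1.7092,-7.7734) (cross=-48.518)
ex = (C−B)/|BC| = (0.6023,-0.7983); ey = (0.7983,0.6023)
P = B + 0.74·ex + 0.70·ey = (-0.2978,-3.9512)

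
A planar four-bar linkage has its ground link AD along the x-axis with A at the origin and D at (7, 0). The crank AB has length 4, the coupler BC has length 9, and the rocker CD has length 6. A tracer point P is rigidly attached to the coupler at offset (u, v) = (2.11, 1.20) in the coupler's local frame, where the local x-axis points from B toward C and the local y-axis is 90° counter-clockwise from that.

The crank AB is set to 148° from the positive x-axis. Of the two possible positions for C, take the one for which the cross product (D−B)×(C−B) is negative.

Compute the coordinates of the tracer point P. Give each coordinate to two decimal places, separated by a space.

-1.06 1.44

A=(0,0), D=(7.00,0)
B = A + 4.00·(cos148°, sin148°) = (-3.3922, 2.1197)
|BD| = 10.6062
circle(B,9.00) ∩ circle(D,6.00): a=7.4245, h=5.0869
  candidates: C₊=(4.8992,5.6202) cross=53.953; C₋=(2.8659,-4.3484) cross=-53.953
  mode - wants cross < 0 → take C=(2.8659,-4.3484) (cross=-53.953)
ex = (C−B)/|BC| = (0.6953,-0.7187); ey = (0.7187,0.6953)
P = B + 2.11·ex + 1.20·ey = (-1.0626,1.4377)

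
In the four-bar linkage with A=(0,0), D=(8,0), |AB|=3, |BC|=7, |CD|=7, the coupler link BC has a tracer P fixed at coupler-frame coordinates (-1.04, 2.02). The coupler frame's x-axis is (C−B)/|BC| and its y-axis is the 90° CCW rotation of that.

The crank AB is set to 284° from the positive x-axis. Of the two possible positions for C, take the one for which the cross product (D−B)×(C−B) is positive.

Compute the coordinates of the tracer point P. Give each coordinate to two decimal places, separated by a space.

-1.47 -3.50

A=(0,0), D=(8.00,0)
B = A + 3.00·(cos284°, sin284°) = (0.7258, -2.9109)
|BD| = 7.8350
circle(B,7.00) ∩ circle(D,7.00): a=3.9175, h=5.8011
  candidates: C₊=(2.2076,3.9305) cross=45.452; C₋=(6.5181,-6.8413) cross=-45.452
  mode + wants cross > 0 → take C=(2.2076,3.9305) (cross=45.452)
ex = (C−B)/|BC| = (0.2117,0.9773); ey = (-0.9773,0.2117)
P = B + -1.04·ex + 2.02·ey = (-1.4686,-3.4997)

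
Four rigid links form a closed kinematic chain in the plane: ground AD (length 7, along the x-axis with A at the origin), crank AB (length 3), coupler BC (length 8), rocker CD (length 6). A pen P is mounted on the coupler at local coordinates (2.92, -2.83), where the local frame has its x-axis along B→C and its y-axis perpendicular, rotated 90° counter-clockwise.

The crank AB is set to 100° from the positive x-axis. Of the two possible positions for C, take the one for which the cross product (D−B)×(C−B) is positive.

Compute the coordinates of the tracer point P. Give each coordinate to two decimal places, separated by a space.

A=(0,0), D=(7.00,0)
B = A + 3.00·(cos100°, sin100°) = (-0.5209, 2.9544)
|BD| = 8.0804
circle(B,8.00) ∩ circle(D,6.00): a=5.7728, h=5.5385
  candidates: C₊=(6.8772,5.9987) cross=44.753; C₋=(2.8271,-4.3113) cross=-44.753
  mode + wants cross > 0 → take C=(6.8772,5.9987) (cross=44.753)
ex = (C−B)/|BC| = (0.9248,0.3805); ey = (-0.3805,0.9248)
P = B + 2.92·ex + -2.83·ey = (3.2563,1.4485)

3.26 1.45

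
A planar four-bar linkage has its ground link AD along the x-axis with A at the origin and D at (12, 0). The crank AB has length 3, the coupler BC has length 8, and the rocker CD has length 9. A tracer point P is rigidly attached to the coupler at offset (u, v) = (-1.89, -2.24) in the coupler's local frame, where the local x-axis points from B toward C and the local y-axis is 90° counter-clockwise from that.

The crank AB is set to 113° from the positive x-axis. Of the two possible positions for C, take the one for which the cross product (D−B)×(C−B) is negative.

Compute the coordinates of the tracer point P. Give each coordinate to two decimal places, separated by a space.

-4.10 2.88

A=(0,0), D=(12.00,0)
B = A + 3.00·(cos113°, sin113°) = (-1.1722, 2.7615)
|BD| = 13.4586
circle(B,8.00) ∩ circle(D,9.00): a=6.0977, h=5.1786
  candidates: C₊=(5.8584,6.5788) cross=69.697; C₋=(3.7332,-3.5581) cross=-69.697
  mode - wants cross < 0 → take C=(3.7332,-3.5581) (cross=-69.697)
ex = (C−B)/|BC| = (0.6132,-0.7899); ey = (0.7899,0.6132)
P = B + -1.89·ex + -2.24·ey = (-4.1006,2.8810)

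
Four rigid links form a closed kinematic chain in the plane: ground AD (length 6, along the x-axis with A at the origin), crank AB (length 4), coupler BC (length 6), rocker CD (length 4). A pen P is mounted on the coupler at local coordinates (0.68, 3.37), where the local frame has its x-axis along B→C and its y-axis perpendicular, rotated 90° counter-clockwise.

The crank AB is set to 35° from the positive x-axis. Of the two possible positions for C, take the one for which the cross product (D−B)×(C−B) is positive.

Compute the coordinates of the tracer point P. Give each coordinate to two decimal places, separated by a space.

3.96 5.66

A=(0,0), D=(6.00,0)
B = A + 4.00·(cos35°, sin35°) = (3.2766, 2.2943)
|BD| = 3.5610
circle(B,6.00) ∩ circle(D,4.00): a=4.5887, h=3.8657
  candidates: C₊=(9.2766,2.2943) cross=13.766; C₋=(4.2953,-3.6186) cross=-13.766
  mode + wants cross > 0 → take C=(9.2766,2.2943) (cross=13.766)
ex = (C−B)/|BC| = (1.0000,0.0000); ey = (-0.0000,1.0000)
P = B + 0.68·ex + 3.37·ey = (3.9566,5.6643)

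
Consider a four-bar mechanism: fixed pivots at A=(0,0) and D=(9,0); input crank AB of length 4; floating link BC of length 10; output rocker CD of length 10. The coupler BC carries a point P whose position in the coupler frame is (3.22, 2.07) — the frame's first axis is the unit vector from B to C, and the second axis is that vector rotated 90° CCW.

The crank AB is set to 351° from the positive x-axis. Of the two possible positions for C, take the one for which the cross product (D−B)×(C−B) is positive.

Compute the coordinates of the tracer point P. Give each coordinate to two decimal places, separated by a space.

A=(0,0), D=(9.00,0)
B = A + 4.00·(cos351°, sin351°) = (3.9508, -0.6257)
|BD| = 5.0879
circle(B,10.00) ∩ circle(D,10.00): a=2.5439, h=9.6710
  candidates: C₊=(5.2860,9.2847) cross=49.205; C₋=(7.6648,-9.9105) cross=-49.205
  mode + wants cross > 0 → take C=(5.2860,9.2847) (cross=49.205)
ex = (C−B)/|BC| = (0.1335,0.9910); ey = (-0.9910,0.1335)
P = B + 3.22·ex + 2.07·ey = (2.3292,2.8418)

2.33 2.84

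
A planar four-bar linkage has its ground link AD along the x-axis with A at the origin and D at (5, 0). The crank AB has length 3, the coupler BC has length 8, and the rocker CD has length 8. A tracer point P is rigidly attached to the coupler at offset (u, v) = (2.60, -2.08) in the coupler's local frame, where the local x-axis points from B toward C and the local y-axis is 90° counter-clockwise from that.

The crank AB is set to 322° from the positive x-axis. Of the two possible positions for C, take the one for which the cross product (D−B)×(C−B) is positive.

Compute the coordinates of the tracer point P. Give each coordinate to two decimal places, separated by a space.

3.24 1.37

A=(0,0), D=(5.00,0)
B = A + 3.00·(cos322°, sin322°) = (2.3640, -1.8470)
|BD| = 3.2186
circle(B,8.00) ∩ circle(D,8.00): a=1.6093, h=7.8365
  candidates: C₊=(-0.8148,5.4943) cross=25.223; C₋=(8.1789,-7.3413) cross=-25.223
  mode + wants cross > 0 → take C=(-0.8148,5.4943) (cross=25.223)
ex = (C−B)/|BC| = (-0.3974,0.9177); ey = (-0.9177,-0.3974)
P = B + 2.60·ex + -2.08·ey = (3.2396,1.3654)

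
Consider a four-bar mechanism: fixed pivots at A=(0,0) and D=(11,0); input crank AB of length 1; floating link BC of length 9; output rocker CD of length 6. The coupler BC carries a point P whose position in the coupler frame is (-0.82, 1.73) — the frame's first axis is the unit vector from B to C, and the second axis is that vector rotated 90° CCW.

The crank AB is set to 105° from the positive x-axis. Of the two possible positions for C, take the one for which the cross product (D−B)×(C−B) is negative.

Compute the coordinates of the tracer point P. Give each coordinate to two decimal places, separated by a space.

0.12 2.84

A=(0,0), D=(11.00,0)
B = A + 1.00·(cos105°, sin105°) = (-0.2588, 0.9659)
|BD| = 11.3002
circle(B,9.00) ∩ circle(D,6.00): a=7.6412, h=4.7552
  candidates: C₊=(7.7609,5.0506) cross=53.735; C₋=(6.9480,-4.4250) cross=-53.735
  mode - wants cross < 0 → take C=(6.9480,-4.4250) (cross=-53.735)
ex = (C−B)/|BC| = (0.8008,-0.5990); ey = (0.5990,0.8008)
P = B + -0.82·ex + 1.73·ey = (0.1208,2.8424)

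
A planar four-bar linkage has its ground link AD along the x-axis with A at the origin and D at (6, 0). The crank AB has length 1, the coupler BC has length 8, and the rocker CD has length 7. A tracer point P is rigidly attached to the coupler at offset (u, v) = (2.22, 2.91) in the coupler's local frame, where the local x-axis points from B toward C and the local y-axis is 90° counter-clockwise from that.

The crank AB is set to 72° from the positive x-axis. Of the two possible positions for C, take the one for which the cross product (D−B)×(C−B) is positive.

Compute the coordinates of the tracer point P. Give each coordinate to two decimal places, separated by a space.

-0.43 4.54

A=(0,0), D=(6.00,0)
B = A + 1.00·(cos72°, sin72°) = (0.3090, 0.9511)
|BD| = 5.7699
circle(B,8.00) ∩ circle(D,7.00): a=4.1848, h=6.8182
  candidates: C₊=(5.5604,6.9862) cross=39.340; C₋=(3.3127,-6.4636) cross=-39.340
  mode + wants cross > 0 → take C=(5.5604,6.9862) (cross=39.340)
ex = (C−B)/|BC| = (0.6564,0.7544); ey = (-0.7544,0.6564)
P = B + 2.22·ex + 2.91·ey = (-0.4290,4.5360)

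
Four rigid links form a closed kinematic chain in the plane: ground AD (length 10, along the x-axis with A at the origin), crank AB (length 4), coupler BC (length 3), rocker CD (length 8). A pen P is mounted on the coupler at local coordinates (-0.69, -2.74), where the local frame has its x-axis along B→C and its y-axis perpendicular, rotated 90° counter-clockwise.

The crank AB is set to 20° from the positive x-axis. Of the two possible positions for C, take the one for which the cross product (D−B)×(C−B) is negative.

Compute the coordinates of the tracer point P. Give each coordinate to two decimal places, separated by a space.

A=(0,0), D=(10.00,0)
B = A + 4.00·(cos20°, sin20°) = (3.7588, 1.3681)
|BD| = 6.3894
circle(B,3.00) ∩ circle(D,8.00): a=-1.1093, h=2.7874
  candidates: C₊=(3.2720,4.3283) cross=17.810; C₋=(2.0784,-1.1171) cross=-17.810
  mode - wants cross < 0 → take C=(2.0784,-1.1171) (cross=-17.810)
ex = (C−B)/|BC| = (-0.5601,-0.8284); ey = (0.8284,-0.5601)
P = B + -0.69·ex + -2.74·ey = (1.8754,3.4744)

1.88 3.47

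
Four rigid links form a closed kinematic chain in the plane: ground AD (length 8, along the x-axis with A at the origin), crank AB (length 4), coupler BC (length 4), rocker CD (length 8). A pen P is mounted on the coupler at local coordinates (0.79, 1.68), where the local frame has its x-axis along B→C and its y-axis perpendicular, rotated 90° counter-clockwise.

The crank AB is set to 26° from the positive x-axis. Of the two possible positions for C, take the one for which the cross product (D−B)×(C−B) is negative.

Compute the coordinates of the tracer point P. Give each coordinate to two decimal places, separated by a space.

3.62 -0.10

A=(0,0), D=(8.00,0)
B = A + 4.00·(cos26°, sin26°) = (3.5952, 1.7535)
|BD| = 4.7410
circle(B,4.00) ∩ circle(D,8.00): a=-2.6917, h=2.9588
  candidates: C₊=(2.1887,5.4980) cross=14.028; C₋=(-0.0000,0.0000) cross=-14.028
  mode - wants cross < 0 → take C=(-0.0000,0.0000) (cross=-14.028)
ex = (C−B)/|BC| = (-0.8988,-0.4384); ey = (0.4384,-0.8988)
P = B + 0.79·ex + 1.68·ey = (3.6216,-0.1028)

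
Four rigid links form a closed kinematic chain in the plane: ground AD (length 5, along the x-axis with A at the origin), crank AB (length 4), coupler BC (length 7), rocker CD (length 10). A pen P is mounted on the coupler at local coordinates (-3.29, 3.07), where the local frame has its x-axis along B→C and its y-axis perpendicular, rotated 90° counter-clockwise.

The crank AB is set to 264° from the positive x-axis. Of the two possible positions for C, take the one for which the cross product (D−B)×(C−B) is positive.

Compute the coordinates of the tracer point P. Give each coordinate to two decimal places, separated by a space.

A=(0,0), D=(5.00,0)
B = A + 4.00·(cos264°, sin264°) = (-0.4181, -3.9781)
|BD| = 6.7217
circle(B,7.00) ∩ circle(D,10.00): a=-0.4328, h=6.9866
  candidates: C₊=(-4.9019,1.3974) cross=46.962; C₋=(3.3679,-9.8659) cross=-46.962
  mode + wants cross > 0 → take C=(-4.9019,1.3974) (cross=46.962)
ex = (C−B)/|BC| = (-0.6405,0.7679); ey = (-0.7679,-0.6405)
P = B + -3.29·ex + 3.07·ey = (-0.6683,-8.4710)

-0.67 -8.47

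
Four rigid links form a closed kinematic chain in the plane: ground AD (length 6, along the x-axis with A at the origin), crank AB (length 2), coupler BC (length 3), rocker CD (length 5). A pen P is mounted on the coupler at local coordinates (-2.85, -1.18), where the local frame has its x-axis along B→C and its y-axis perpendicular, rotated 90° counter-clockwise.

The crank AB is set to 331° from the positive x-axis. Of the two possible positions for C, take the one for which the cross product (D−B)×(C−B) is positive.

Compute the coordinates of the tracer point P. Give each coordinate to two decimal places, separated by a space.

3.23 -3.67

A=(0,0), D=(6.00,0)
B = A + 2.00·(cos331°, sin331°) = (1.7492, -0.9696)
|BD| = 4.3599
circle(B,3.00) ∩ circle(D,5.00): a=0.3451, h=2.9801
  candidates: C₊=(1.4229,2.0126) cross=12.993; C₋=(2.7484,-3.7983) cross=-12.993
  mode + wants cross > 0 → take C=(1.4229,2.0126) (cross=12.993)
ex = (C−B)/|BC| = (-0.1088,0.9941); ey = (-0.9941,-0.1088)
P = B + -2.85·ex + -1.18·ey = (3.2322,-3.6744)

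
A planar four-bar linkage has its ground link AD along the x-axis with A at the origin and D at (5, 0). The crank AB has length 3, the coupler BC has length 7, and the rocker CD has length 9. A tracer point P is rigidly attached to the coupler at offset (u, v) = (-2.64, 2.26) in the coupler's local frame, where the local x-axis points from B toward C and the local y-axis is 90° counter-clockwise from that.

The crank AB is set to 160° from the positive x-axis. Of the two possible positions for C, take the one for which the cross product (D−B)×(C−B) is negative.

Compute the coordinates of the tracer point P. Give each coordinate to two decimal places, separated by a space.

A=(0,0), D=(5.00,0)
B = A + 3.00·(cos160°, sin160°) = (-2.8191, 1.0261)
|BD| = 7.8861
circle(B,7.00) ∩ circle(D,9.00): a=1.9142, h=6.7332
  candidates: C₊=(-0.0451,7.4530) cross=53.099; C₋=(-1.7972,-5.8990) cross=-53.099
  mode - wants cross < 0 → take C=(-1.7972,-5.8990) (cross=-53.099)
ex = (C−B)/|BC| = (0.1460,-0.9893); ey = (0.9893,0.1460)
P = B + -2.64·ex + 2.26·ey = (-0.9687,3.9677)

-0.97 3.97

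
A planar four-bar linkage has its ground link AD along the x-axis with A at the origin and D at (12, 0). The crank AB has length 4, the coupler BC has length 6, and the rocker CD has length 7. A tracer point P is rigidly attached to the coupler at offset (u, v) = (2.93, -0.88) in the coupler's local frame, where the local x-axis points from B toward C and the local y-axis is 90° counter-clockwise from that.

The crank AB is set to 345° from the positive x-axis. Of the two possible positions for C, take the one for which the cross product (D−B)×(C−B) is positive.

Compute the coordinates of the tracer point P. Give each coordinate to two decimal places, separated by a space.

A=(0,0), D=(12.00,0)
B = A + 4.00·(cos345°, sin345°) = (3.8637, -1.0353)
|BD| = 8.2019
circle(B,6.00) ∩ circle(D,7.00): a=3.3084, h=5.0054
  candidates: C₊=(6.5139,4.3477) cross=41.054; C₋=(7.7775,-5.5830) cross=-41.054
  mode + wants cross > 0 → take C=(6.5139,4.3477) (cross=41.054)
ex = (C−B)/|BC| = (0.4417,0.8972); ey = (-0.8972,0.4417)
P = B + 2.93·ex + -0.88·ey = (5.9474,1.2047)

5.95 1.20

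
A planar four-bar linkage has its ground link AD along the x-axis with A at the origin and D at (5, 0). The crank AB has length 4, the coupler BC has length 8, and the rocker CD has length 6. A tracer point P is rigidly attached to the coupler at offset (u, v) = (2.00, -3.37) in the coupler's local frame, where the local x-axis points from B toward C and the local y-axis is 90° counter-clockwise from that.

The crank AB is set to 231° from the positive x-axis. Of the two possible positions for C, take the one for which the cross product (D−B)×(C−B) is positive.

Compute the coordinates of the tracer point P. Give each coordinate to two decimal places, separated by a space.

1.37 -2.64

A=(0,0), D=(5.00,0)
B = A + 4.00·(cos231°, sin231°) = (-2.5173, -3.1086)
|BD| = 8.1347
circle(B,8.00) ∩ circle(D,6.00): a=5.7884, h=5.5222
  candidates: C₊=(0.7215,4.2065) cross=44.921; C₋=(4.9420,-5.9997) cross=-44.921
  mode + wants cross > 0 → take C=(0.7215,4.2065) (cross=44.921)
ex = (C−B)/|BC| = (0.4048,0.9144); ey = (-0.9144,0.4048)
P = B + 2.00·ex + -3.37·ey = (1.3739,-2.6442)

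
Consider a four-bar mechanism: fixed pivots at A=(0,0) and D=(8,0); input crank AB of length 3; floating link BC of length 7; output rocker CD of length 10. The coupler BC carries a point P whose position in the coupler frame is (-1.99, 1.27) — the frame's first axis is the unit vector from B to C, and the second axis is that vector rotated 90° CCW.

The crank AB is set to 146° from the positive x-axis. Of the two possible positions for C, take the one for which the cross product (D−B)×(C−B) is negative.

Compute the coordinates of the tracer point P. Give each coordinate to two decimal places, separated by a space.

-1.79 3.93

A=(0,0), D=(8.00,0)
B = A + 3.00·(cos146°, sin146°) = (-2.4871, 1.6776)
|BD| = 10.6204
circle(B,7.00) ∩ circle(D,10.00): a=2.9092, h=6.3668
  candidates: C₊=(1.3912,7.5050) cross=67.619; C₋=(-0.6201,-5.0689) cross=-67.619
  mode - wants cross < 0 → take C=(-0.6201,-5.0689) (cross=-67.619)
ex = (C−B)/|BC| = (0.2667,-0.9638); ey = (0.9638,0.2667)
P = B + -1.99·ex + 1.27·ey = (-1.7939,3.9342)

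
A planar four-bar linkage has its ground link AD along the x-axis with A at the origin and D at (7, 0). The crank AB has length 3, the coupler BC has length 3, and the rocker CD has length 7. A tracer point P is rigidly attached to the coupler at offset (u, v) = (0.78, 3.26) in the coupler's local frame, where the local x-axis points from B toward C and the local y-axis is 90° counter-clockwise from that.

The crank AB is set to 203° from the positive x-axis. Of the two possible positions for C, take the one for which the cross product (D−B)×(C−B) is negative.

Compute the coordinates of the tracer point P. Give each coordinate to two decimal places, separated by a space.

-1.46 1.92

A=(0,0), D=(7.00,0)
B = A + 3.00·(cos203°, sin203°) = (-2.7615, -1.1722)
|BD| = 9.8316
circle(B,3.00) ∩ circle(D,7.00): a=2.8816, h=0.8346
  candidates: C₊=(0.0000,0.0000) cross=8.205; C₋=(0.1990,-1.6573) cross=-8.205
  mode - wants cross < 0 → take C=(0.1990,-1.6573) (cross=-8.205)
ex = (C−B)/|BC| = (0.9868,-0.1617); ey = (0.1617,0.9868)
P = B + 0.78·ex + 3.26·ey = (-1.4647,1.9188)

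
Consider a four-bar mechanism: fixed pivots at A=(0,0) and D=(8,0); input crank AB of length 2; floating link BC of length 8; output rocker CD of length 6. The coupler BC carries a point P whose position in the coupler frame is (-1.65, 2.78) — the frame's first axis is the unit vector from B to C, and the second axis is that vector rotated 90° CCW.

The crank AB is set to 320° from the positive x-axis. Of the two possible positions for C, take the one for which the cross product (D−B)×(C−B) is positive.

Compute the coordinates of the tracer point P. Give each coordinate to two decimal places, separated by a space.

-1.70 -1.25

A=(0,0), D=(8.00,0)
B = A + 2.00·(cos320°, sin320°) = (1.5321, -1.2856)
|BD| = 6.5944
circle(B,8.00) ∩ circle(D,6.00): a=5.4202, h=5.8840
  candidates: C₊=(5.7012,5.5422) cross=38.802; C₋=(7.9954,-6.0000) cross=-38.802
  mode + wants cross > 0 → take C=(5.7012,5.5422) (cross=38.802)
ex = (C−B)/|BC| = (0.5211,0.8535); ey = (-0.8535,0.5211)
P = B + -1.65·ex + 2.78·ey = (-1.7004,-1.2450)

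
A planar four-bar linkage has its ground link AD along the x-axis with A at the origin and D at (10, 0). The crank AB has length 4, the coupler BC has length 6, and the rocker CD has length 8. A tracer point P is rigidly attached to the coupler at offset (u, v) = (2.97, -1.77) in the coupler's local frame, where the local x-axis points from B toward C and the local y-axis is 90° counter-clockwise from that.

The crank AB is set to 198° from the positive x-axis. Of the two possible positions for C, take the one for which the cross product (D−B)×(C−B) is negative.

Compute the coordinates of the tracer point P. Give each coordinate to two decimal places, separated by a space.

-0.97 -3.22

A=(0,0), D=(10.00,0)
B = A + 4.00·(cos198°, sin198°) = (-3.8042, -1.2361)
|BD| = 13.8595
circle(B,6.00) ∩ circle(D,8.00): a=5.9196, h=0.9790
  candidates: C₊=(2.0045,0.2670) cross=13.569; C₋=(2.1791,-1.6832) cross=-13.569
  mode - wants cross < 0 → take C=(2.1791,-1.6832) (cross=-13.569)
ex = (C−B)/|BC| = (0.9972,-0.0745); ey = (0.0745,0.9972)
P = B + 2.97·ex + -1.77·ey = (-0.9744,-3.2225)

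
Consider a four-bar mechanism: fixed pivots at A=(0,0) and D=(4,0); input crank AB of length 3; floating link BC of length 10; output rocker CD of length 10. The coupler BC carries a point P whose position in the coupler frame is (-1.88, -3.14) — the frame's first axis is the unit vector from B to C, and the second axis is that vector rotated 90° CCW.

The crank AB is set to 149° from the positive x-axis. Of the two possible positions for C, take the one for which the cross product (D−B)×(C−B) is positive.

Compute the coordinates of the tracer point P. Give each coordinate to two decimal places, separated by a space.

-0.96 -1.74

A=(0,0), D=(4.00,0)
B = A + 3.00·(cos149°, sin149°) = (-2.5715, 1.5451)
|BD| = 6.7507
circle(B,10.00) ∩ circle(D,10.00): a=3.3754, h=9.4131
  candidates: C₊=(2.8687,9.9358) cross=63.545; C₋=(-1.4402,-8.3907) cross=-63.545
  mode + wants cross > 0 → take C=(2.8687,9.9358) (cross=63.545)
ex = (C−B)/|BC| = (0.5440,0.8391); ey = (-0.8391,0.5440)
P = B + -1.88·ex + -3.14·ey = (-0.9596,-1.7406)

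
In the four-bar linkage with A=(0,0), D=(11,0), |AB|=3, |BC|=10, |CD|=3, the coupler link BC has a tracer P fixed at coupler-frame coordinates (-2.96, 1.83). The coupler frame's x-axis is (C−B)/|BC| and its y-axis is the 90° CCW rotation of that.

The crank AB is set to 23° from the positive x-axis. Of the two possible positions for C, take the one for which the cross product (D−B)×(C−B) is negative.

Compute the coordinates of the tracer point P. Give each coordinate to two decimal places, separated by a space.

A=(0,0), D=(11.00,0)
B = A + 3.00·(cos23°, sin23°) = (2.7615, 1.1722)
|BD| = 8.3215
circle(B,10.00) ∩ circle(D,3.00): a=9.6285, h=2.7003
  candidates: C₊=(12.6744,2.4893) cross=22.470; C₋=(11.9137,-2.8575) cross=-22.470
  mode - wants cross < 0 → take C=(11.9137,-2.8575) (cross=-22.470)
ex = (C−B)/|BC| = (0.9152,-0.4030); ey = (0.4030,0.9152)
P = B + -2.96·ex + 1.83·ey = (0.7899,4.0398)

0.79 4.04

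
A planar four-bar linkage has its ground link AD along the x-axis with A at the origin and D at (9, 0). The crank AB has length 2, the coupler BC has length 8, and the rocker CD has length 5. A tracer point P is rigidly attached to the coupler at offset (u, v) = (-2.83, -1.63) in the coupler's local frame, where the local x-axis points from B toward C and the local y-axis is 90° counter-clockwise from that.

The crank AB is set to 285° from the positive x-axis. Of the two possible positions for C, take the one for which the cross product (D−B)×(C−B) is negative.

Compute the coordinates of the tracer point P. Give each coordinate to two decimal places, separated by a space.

-2.71 -2.40

A=(0,0), D=(9.00,0)
B = A + 2.00·(cos285°, sin285°) = (0.5176, -1.9319)
|BD| = 8.6996
circle(B,8.00) ∩ circle(D,5.00): a=6.5913, h=4.5338
  candidates: C₊=(5.9376,3.9524) cross=39.442; C₋=(7.9511,-4.8887) cross=-39.442
  mode - wants cross < 0 → take C=(7.9511,-4.8887) (cross=-39.442)
ex = (C−B)/|BC| = (0.9292,-0.3696); ey = (0.3696,0.9292)
P = B + -2.83·ex + -1.63·ey = (-2.7144,-2.4004)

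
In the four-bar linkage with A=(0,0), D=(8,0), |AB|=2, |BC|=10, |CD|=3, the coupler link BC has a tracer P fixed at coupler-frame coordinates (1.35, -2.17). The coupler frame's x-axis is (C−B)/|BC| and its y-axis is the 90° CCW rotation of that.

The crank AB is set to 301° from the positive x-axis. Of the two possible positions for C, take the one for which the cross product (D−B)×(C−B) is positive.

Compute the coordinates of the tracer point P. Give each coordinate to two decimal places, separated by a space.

A=(0,0), D=(8.00,0)
B = A + 2.00·(cos301°, sin301°) = (1.0301, -1.7143)
|BD| = 7.1777
circle(B,10.00) ∩ circle(D,3.00): a=9.9279, h=1.1983
  candidates: C₊=(10.3845,1.8205) cross=8.601; C₋=(10.9569,-0.5067) cross=-8.601
  mode + wants cross > 0 → take C=(10.3845,1.8205) (cross=8.601)
ex = (C−B)/|BC| = (0.9354,0.3535); ey = (-0.3535,0.9354)
P = B + 1.35·ex + -2.17·ey = (3.0600,-3.2670)

3.06 -3.27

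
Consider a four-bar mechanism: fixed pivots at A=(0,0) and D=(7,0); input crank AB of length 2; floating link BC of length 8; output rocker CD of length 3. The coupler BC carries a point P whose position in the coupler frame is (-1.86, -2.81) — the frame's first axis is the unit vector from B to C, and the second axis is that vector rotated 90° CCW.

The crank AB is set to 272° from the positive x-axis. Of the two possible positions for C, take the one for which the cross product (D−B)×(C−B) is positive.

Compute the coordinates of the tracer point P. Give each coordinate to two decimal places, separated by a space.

0.34 -5.36

A=(0,0), D=(7.00,0)
B = A + 2.00·(cos272°, sin272°) = (0.0698, -1.9988)
|BD| = 7.2127
circle(B,8.00) ∩ circle(D,3.00): a=7.4191, h=2.9929
  candidates: C₊=(6.3689,2.9329) cross=21.587; C₋=(8.0277,-2.8185) cross=-21.587
  mode + wants cross > 0 → take C=(6.3689,2.9329) (cross=21.587)
ex = (C−B)/|BC| = (0.7874,0.6165); ey = (-0.6165,0.7874)
P = B + -1.86·ex + -2.81·ey = (0.3375,-5.3580)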